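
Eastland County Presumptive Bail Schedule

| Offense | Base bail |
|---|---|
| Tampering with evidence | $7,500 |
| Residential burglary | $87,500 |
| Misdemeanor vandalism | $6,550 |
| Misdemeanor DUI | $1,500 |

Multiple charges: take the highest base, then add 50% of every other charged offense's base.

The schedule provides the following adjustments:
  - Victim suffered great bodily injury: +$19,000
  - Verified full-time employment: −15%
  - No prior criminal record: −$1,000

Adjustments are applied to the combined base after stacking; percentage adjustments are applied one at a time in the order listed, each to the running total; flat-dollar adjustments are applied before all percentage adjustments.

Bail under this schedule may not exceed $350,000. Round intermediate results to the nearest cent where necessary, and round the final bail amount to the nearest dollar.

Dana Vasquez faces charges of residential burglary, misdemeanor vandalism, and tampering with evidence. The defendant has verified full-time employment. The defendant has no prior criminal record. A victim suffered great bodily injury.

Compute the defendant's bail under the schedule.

$95,646

Base amounts from the schedule: residential burglary $87,500; misdemeanor vandalism $6,550; tampering with evidence $7,500.
Stacking rule: highest base plus 50% of each additional charge. Highest is residential burglary at $87,500. Additional: $6,550 × 50% = $3,275; $7,500 × 50% = $3,750. Combined base = $87,500 + $7,025 = $94,525.
Victim suffered great bodily injury (+$19,000 flat): $94,525 + $19,000 = $113,525.
No prior criminal record (−$1,000 flat): $113,525 − $1,000 = $112,525.
Verified full-time employment (−15%): $112,525 × 0.85 = $95,646.25.
$95,646.25 is within the $350,000 maximum.
Rounded to the nearest dollar: $95,646.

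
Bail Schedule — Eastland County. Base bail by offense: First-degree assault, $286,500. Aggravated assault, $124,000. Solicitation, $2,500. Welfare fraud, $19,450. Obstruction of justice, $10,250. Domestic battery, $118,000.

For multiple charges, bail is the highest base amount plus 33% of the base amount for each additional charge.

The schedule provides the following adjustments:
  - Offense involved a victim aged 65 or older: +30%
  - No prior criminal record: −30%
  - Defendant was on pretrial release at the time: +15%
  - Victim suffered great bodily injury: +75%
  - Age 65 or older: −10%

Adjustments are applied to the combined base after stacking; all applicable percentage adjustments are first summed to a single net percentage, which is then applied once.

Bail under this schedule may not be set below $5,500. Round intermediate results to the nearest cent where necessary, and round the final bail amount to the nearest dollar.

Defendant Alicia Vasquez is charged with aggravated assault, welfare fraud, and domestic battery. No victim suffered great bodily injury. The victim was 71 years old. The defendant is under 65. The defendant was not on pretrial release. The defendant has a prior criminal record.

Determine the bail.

Base amounts from the schedule: aggravated assault $124,000; welfare fraud $19,450; domestic battery $118,000.
Stacking rule: highest base plus 33% of each additional charge. Highest is aggravated assault at $124,000. Additional: $19,450 × 33% = $6,418.50; $118,000 × 33% = $38,940. Combined base = $124,000 + $45,358.50 = $169,358.50.
Offense involved a victim aged 65 or older (+30%): $169,358.50 × 1.3 = $220,166.05.
$220,166.05 is at or above the $5,500 minimum.
Rounded to the nearest dollar: $220,166.

$220,166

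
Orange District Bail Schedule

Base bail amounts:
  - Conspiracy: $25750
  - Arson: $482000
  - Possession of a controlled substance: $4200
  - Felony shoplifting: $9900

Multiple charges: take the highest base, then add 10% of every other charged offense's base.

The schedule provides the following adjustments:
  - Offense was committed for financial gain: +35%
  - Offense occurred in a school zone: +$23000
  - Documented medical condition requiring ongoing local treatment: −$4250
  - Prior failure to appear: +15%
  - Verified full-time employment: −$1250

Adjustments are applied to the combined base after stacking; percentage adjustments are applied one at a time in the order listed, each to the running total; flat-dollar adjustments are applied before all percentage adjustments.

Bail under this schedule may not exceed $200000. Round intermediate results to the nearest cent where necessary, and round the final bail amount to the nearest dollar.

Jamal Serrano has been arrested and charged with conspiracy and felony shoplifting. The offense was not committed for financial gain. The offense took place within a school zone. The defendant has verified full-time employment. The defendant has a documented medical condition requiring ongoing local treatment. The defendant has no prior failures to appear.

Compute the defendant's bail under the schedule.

Base amounts from the schedule: conspiracy $25750; felony shoplifting $9900.
Stacking rule: highest base plus 10% of each additional charge. Highest is conspiracy at $25750. Additional: $9900 × 10% = $990. Combined base = $25750 + $990 = $26740.
Offense occurred in a school zone (+$23000 flat): $26740 + $23000 = $49740.
Documented medical condition requiring ongoing local treatment (−$4250 flat): $49740 − $4250 = $45490.
Verified full-time employment (−$1250 flat): $45490 − $1250 = $44240.
$44240 is within the $200000 maximum.

$44240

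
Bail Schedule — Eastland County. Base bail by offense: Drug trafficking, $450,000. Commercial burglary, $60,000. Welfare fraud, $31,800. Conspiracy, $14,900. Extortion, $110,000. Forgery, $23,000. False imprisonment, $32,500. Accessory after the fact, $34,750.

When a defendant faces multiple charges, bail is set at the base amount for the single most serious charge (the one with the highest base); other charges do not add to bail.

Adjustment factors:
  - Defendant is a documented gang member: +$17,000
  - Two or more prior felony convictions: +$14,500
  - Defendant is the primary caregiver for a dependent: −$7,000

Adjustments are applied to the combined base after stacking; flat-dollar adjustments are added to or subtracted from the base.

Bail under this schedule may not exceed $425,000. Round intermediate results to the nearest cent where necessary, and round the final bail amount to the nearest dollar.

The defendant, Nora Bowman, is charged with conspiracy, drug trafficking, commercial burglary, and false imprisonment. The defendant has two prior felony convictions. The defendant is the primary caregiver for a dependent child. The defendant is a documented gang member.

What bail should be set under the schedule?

$425,000

Base amounts from the schedule: conspiracy $14,900; drug trafficking $450,000; commercial burglary $60,000; false imprisonment $32,500.
Stacking rule: use the highest base only. Highest is drug trafficking at $450,000. Combined base = $450,000.
Defendant is a documented gang member (+$17,000 flat): $450,000 + $17,000 = $467,000.
Two or more prior felony convictions (+$14,500 flat): $467,000 + $14,500 = $481,500.
Defendant is the primary caregiver for a dependent (−$7,000 flat): $481,500 − $7,000 = $474,500.
Result $474,500 exceeds the maximum of $425,000; bail is capped at $425,000.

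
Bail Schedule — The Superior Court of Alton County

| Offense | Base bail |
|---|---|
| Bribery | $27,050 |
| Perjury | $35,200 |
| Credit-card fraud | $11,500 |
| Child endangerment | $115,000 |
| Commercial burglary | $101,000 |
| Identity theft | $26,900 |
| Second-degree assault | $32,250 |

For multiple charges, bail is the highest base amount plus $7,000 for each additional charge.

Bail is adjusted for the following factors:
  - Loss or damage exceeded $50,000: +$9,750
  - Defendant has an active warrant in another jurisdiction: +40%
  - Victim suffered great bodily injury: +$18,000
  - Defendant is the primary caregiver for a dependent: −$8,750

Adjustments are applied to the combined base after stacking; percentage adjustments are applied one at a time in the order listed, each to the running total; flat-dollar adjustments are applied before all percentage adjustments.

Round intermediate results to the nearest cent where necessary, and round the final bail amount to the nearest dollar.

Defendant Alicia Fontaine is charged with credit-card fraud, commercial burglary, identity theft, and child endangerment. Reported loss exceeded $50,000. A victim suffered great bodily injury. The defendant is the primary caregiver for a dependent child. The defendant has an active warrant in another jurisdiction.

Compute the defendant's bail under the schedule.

$217,000

Base amounts from the schedule: credit-card fraud $11,500; commercial burglary $101,000; identity theft $26,900; child endangerment $115,000.
Stacking rule: highest base plus $7,000 per additional charge. Highest is child endangerment at $115,000; 3 additional charges → +$21,000. Combined base = $136,000.
Loss or damage exceeded $50,000 (+$9,750 flat): $136,000 + $9,750 = $145,750.
Victim suffered great bodily injury (+$18,000 flat): $145,750 + $18,000 = $163,750.
Defendant is the primary caregiver for a dependent (−$8,750 flat): $163,750 − $8,750 = $155,000.
Defendant has an active warrant in another jurisdiction (+40%): $155,000 × 1.4 = $217,000.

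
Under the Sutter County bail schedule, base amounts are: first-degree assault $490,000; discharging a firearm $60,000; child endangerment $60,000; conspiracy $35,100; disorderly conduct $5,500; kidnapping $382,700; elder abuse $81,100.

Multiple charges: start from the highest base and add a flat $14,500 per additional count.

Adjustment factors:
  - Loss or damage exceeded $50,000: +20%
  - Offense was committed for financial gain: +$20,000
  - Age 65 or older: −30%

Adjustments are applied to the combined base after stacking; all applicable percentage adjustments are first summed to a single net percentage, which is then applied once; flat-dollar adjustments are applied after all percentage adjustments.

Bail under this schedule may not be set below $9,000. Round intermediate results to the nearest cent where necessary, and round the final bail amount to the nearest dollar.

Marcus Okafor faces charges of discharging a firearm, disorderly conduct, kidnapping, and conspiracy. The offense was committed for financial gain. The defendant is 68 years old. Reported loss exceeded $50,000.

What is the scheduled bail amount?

$403,580

Base amounts from the schedule: discharging a firearm $60,000; disorderly conduct $5,500; kidnapping $382,700; conspiracy $35,100.
Stacking rule: highest base plus $14,500 per additional charge. Highest is kidnapping at $382,700; 3 additional charges → +$43,500. Combined base = $426,200.
Net percentage adjustment: +20% −30% = −10%. $426,200 × 0.9 = $383,580.
Offense was committed for financial gain (+$20,000 flat): $383,580 + $20,000 = $403,580.
$403,580 is at or above the $9,000 minimum.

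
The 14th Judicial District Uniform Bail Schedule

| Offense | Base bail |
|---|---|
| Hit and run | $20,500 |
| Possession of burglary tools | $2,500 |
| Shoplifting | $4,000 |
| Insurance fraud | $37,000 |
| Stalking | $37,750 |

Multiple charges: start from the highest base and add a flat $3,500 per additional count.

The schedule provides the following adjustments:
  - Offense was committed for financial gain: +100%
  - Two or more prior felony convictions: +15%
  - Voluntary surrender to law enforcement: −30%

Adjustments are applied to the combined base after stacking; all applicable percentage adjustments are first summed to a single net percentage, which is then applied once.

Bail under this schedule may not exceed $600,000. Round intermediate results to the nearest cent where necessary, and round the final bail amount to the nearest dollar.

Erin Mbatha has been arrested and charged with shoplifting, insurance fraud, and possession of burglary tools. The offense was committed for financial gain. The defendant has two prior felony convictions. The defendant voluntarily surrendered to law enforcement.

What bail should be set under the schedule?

$81,400

Base amounts from the schedule: shoplifting $4,000; insurance fraud $37,000; possession of burglary tools $2,500.
Stacking rule: highest base plus $3,500 per additional charge. Highest is insurance fraud at $37,000; 2 additional charges → +$7,000. Combined base = $44,000.
Net percentage adjustment: +100% +15% −30% = +85%. $44,000 × 1.85 = $81,400.
$81,400 is within the $600,000 maximum.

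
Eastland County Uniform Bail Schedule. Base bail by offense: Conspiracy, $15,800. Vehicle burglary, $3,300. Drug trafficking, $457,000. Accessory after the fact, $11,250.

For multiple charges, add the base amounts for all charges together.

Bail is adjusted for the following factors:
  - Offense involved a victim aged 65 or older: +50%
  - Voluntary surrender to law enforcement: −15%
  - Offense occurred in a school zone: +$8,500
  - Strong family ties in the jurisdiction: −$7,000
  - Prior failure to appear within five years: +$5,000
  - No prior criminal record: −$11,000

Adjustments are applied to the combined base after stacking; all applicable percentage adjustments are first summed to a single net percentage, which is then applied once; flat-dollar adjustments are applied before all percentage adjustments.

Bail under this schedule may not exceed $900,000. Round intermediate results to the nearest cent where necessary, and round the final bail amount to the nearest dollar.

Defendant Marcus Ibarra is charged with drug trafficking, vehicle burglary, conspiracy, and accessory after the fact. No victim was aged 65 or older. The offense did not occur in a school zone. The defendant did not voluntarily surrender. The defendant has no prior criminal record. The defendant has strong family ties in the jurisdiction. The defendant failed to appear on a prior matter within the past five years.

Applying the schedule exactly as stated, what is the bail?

$474,350

Base amounts from the schedule: drug trafficking $457,000; vehicle burglary $3,300; conspiracy $15,800; accessory after the fact $11,250.
Stacking rule: sum of all bases. $457,000 + $3,300 + $15,800 + $11,250 = $487,350.
Strong family ties in the jurisdiction (−$7,000 flat): $487,350 − $7,000 = $480,350.
Prior failure to appear within five years (+$5,000 flat): $480,350 + $5,000 = $485,350.
No prior criminal record (−$11,000 flat): $485,350 − $11,000 = $474,350.
$474,350 is within the $900,000 maximum.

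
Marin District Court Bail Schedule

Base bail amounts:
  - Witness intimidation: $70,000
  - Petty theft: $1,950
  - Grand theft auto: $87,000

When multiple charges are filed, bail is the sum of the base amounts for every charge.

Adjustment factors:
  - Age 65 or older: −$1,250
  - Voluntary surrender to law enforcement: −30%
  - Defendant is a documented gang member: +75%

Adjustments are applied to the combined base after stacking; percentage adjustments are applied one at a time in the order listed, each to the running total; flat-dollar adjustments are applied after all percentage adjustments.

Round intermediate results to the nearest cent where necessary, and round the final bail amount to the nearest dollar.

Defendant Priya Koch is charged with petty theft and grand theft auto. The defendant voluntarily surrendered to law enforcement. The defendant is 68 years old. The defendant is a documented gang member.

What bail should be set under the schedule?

$107,714

Base amounts from the schedule: petty theft $1,950; grand theft auto $87,000.
Stacking rule: sum of all bases. $1,950 + $87,000 = $88,950.
Voluntary surrender to law enforcement (−30%): $88,950 × 0.7 = $62,265.
Defendant is a documented gang member (+75%): $62,265 × 1.75 = $108,963.75.
Age 65 or older (−$1,250 flat): $108,963.75 − $1,250 = $107,713.75.
Rounded to the nearest dollar: $107,714.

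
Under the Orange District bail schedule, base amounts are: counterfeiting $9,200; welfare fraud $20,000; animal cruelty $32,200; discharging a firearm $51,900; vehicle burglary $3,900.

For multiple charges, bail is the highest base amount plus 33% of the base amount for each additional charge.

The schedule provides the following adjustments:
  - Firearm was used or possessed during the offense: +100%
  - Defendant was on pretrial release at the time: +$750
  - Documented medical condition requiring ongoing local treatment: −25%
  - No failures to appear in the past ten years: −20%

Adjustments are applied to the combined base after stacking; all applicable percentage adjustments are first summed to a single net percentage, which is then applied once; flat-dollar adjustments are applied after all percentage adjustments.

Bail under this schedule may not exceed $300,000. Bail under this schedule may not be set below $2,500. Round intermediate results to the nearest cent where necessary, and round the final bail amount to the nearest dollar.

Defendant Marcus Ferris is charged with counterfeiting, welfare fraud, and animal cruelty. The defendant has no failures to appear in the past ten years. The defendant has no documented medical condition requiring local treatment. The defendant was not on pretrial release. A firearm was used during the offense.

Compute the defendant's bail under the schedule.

$75,305

Base amounts from the schedule: counterfeiting $9,200; welfare fraud $20,000; animal cruelty $32,200.
Stacking rule: highest base plus 33% of each additional charge. Highest is animal cruelty at $32,200. Additional: $9,200 × 33% = $3,036; $20,000 × 33% = $6,600. Combined base = $32,200 + $9,636 = $41,836.
Net percentage adjustment: +100% −20% = +80%. $41,836 × 1.8 = $75,304.80.
$75,304.80 is within the $300,000 maximum.
$75,304.80 is at or above the $2,500 minimum.
Rounded to the nearest dollar: $75,305.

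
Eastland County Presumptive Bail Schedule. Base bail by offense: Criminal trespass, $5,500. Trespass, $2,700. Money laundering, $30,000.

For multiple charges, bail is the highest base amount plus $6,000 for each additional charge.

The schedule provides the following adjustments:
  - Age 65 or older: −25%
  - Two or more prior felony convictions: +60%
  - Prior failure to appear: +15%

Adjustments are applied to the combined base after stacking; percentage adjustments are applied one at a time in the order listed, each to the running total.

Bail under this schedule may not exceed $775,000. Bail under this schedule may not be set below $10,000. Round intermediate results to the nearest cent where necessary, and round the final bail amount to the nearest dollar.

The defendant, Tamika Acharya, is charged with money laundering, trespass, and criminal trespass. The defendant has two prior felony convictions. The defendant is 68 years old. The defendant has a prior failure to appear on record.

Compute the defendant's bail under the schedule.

Base amounts from the schedule: money laundering $30,000; trespass $2,700; criminal trespass $5,500.
Stacking rule: highest base plus $6,000 per additional charge. Highest is money laundering at $30,000; 2 additional charges → +$12,000. Combined base = $42,000.
Age 65 or older (−25%): $42,000 × 0.75 = $31,500.
Two or more prior felony convictions (+60%): $31,500 × 1.6 = $50,400.
Prior failure to appear (+15%): $50,400 × 1.15 = $57,960.
$57,960 is within the $775,000 maximum.
$57,960 is at or above the $10,000 minimum.

$57,960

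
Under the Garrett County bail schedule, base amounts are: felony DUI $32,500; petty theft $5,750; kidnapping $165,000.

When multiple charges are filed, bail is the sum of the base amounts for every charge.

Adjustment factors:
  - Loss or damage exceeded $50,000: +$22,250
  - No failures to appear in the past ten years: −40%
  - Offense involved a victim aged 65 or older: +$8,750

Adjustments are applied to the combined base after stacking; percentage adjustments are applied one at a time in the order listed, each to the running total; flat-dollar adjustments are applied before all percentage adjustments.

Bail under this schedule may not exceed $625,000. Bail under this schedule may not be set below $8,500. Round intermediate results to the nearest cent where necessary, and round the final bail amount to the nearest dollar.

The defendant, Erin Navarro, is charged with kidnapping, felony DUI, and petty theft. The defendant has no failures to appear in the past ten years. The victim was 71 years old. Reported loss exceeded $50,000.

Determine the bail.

Base amounts from the schedule: kidnapping $165,000; felony DUI $32,500; petty theft $5,750.
Stacking rule: sum of all bases. $165,000 + $32,500 + $5,750 = $203,250.
Loss or damage exceeded $50,000 (+$22,250 flat): $203,250 + $22,250 = $225,500.
Offense involved a victim aged 65 or older (+$8,750 flat): $225,500 + $8,750 = $234,250.
No failures to appear in the past ten years (−40%): $234,250 × 0.6 = $140,550.
$140,550 is within the $625,000 maximum.
$140,550 is at or above the $8,500 minimum.

$140,550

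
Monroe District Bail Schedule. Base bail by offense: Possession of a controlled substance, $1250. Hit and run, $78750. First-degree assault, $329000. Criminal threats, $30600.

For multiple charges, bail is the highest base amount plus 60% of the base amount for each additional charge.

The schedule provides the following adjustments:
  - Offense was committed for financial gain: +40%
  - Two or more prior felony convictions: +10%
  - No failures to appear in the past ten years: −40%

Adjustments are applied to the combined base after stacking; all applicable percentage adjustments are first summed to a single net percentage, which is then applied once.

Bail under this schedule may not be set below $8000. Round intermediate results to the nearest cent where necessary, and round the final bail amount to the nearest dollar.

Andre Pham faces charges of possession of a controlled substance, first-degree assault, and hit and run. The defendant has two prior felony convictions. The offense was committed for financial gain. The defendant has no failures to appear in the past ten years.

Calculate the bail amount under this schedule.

Base amounts from the schedule: possession of a controlled substance $1250; first-degree assault $329000; hit and run $78750.
Stacking rule: highest base plus 60% of each additional charge. Highest is first-degree assault at $329000. Additional: $1250 × 60% = $750; $78750 × 60% = $47250. Combined base = $329000 + $48000 = $377000.
Net percentage adjustment: +40% +10% −40% = +10%. $377000 × 1.1 = $414700.
$414700 is at or above the $8000 minimum.

$414700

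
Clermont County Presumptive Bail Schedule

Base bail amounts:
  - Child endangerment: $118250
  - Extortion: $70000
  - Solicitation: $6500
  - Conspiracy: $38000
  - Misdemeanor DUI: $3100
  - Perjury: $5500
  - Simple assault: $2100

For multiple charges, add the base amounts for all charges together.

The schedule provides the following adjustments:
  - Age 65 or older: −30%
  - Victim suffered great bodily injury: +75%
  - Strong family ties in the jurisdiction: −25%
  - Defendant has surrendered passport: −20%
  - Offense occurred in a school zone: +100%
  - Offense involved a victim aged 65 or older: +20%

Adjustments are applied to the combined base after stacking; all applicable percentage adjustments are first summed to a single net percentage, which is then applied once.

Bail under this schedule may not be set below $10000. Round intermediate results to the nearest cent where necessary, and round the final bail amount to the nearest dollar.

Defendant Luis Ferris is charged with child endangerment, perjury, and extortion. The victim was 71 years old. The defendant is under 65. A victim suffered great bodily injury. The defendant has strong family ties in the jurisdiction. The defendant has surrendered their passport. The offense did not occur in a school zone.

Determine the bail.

Base amounts from the schedule: child endangerment $118250; perjury $5500; extortion $70000.
Stacking rule: sum of all bases. $118250 + $5500 + $70000 = $193750.
Net percentage adjustment: +75% −25% −20% +20% = +50%. $193750 × 1.5 = $290625.
$290625 is at or above the $10000 minimum.

$290625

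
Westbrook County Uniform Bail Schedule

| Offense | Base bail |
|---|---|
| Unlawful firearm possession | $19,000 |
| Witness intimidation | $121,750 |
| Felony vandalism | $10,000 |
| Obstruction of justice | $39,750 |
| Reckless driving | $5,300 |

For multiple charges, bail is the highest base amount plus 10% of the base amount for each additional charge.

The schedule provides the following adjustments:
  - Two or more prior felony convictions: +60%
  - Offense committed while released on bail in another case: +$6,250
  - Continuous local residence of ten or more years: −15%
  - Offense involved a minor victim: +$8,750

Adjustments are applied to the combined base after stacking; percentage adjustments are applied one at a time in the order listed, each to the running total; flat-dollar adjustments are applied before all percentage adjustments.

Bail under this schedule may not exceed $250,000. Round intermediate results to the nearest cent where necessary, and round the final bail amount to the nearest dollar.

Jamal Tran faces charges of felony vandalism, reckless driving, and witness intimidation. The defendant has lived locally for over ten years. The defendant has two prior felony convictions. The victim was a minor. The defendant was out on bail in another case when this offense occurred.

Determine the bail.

Base amounts from the schedule: felony vandalism $10,000; reckless driving $5,300; witness intimidation $121,750.
Stacking rule: highest base plus 10% of each additional charge. Highest is witness intimidation at $121,750. Additional: $10,000 × 10% = $1,000; $5,300 × 10% = $530. Combined base = $121,750 + $1,530 = $123,280.
Offense committed while released on bail in another case (+$6,250 flat): $123,280 + $6,250 = $129,530.
Offense involved a minor victim (+$8,750 flat): $129,530 + $8,750 = $138,280.
Two or more prior felony convictions (+60%): $138,280 × 1.6 = $221,248.
Continuous local residence of ten or more years (−15%): $221,248 × 0.85 = $188,060.80.
$188,060.80 is within the $250,000 maximum.
Rounded to the nearest dollar: $188,061.

$188,061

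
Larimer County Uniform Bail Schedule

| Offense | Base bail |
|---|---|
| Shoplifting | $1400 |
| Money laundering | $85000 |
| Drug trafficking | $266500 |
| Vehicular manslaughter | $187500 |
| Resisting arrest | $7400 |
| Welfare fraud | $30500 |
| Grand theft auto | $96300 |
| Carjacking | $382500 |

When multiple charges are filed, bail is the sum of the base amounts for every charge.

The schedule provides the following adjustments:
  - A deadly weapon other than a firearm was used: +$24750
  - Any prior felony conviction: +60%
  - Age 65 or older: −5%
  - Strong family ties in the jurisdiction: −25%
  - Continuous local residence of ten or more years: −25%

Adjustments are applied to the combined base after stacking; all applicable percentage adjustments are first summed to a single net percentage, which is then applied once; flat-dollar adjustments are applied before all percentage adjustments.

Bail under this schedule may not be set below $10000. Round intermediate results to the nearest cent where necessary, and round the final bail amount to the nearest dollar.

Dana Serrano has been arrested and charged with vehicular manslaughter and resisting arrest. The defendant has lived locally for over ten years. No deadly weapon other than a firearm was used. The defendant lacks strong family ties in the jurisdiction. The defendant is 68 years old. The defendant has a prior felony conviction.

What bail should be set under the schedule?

Base amounts from the schedule: vehicular manslaughter $187500; resisting arrest $7400.
Stacking rule: sum of all bases. $187500 + $7400 = $194900.
Net percentage adjustment: +60% −5% −25% = +30%. $194900 × 1.3 = $253370.
$253370 is at or above the $10000 minimum.

$253370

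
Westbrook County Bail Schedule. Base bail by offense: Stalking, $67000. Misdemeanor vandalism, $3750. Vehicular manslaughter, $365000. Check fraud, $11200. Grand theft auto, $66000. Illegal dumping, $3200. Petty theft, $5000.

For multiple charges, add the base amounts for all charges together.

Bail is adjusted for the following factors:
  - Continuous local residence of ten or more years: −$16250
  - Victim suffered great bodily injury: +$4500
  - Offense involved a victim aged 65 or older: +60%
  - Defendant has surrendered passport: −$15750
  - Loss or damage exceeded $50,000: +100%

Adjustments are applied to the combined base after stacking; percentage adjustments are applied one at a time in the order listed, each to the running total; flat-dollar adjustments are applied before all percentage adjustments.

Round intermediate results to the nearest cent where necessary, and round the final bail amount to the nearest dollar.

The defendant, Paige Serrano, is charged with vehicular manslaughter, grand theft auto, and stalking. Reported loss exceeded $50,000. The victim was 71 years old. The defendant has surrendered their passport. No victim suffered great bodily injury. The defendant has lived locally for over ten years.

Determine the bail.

$1491200

Base amounts from the schedule: vehicular manslaughter $365000; grand theft auto $66000; stalking $67000.
Stacking rule: sum of all bases. $365000 + $66000 + $67000 = $498000.
Continuous local residence of ten or more years (−$16250 flat): $498000 − $16250 = $481750.
Defendant has surrendered passport (−$15750 flat): $481750 − $15750 = $466000.
Offense involved a victim aged 65 or older (+60%): $466000 × 1.6 = $745600.
Loss or damage exceeded $50,000 (+100%): $745600 × 2 = $1491200.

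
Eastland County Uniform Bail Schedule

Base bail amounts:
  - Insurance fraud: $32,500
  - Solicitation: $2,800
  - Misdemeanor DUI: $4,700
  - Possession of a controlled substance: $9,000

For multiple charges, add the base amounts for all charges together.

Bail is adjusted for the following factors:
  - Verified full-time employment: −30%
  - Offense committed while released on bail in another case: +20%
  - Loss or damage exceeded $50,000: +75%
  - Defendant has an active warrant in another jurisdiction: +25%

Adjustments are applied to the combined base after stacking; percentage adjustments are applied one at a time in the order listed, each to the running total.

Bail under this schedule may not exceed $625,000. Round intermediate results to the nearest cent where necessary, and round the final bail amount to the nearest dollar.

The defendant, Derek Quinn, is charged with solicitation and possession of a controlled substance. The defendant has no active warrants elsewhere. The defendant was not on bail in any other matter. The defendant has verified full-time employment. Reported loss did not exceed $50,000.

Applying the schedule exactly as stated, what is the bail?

Base amounts from the schedule: solicitation $2,800; possession of a controlled substance $9,000.
Stacking rule: sum of all bases. $2,800 + $9,000 = $11,800.
Verified full-time employment (−30%): $11,800 × 0.7 = $8,260.
$8,260 is within the $625,000 maximum.

$8,260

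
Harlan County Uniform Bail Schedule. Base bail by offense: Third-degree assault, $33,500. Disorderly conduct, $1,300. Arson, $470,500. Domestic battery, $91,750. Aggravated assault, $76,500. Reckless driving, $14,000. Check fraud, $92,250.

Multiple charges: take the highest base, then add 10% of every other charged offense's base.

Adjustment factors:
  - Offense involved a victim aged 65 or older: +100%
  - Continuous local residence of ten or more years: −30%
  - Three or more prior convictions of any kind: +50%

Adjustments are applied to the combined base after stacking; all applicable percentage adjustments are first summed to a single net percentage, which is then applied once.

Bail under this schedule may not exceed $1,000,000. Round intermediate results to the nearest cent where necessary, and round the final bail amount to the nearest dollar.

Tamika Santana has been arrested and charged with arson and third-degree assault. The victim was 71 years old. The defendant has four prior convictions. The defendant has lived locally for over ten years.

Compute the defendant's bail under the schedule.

$1,000,000

Base amounts from the schedule: arson $470,500; third-degree assault $33,500.
Stacking rule: highest base plus 10% of each additional charge. Highest is arson at $470,500. Additional: $33,500 × 10% = $3,350. Combined base = $470,500 + $3,350 = $473,850.
Net percentage adjustment: +100% −30% +50% = +120%. $473,850 × 2.2 = $1,042,470.
Result $1,042,470 exceeds the maximum of $1,000,000; bail is capped at $1,000,000.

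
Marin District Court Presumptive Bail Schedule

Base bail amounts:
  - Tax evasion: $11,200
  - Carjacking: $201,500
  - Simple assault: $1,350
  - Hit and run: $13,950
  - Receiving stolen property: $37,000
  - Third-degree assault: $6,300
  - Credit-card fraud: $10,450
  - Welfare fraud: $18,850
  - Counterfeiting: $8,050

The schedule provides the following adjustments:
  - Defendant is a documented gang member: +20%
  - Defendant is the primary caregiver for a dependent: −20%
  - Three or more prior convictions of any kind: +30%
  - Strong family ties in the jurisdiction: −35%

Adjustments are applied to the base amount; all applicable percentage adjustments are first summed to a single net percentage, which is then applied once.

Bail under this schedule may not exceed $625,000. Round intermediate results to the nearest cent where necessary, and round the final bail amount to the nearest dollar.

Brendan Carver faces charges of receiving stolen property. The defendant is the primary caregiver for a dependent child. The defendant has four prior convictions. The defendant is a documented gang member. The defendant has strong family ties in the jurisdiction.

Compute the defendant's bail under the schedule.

$35,150

Base amounts from the schedule: receiving stolen property $37,000.
Single charge. Combined base = $37,000.
Net percentage adjustment: +20% −20% +30% −35% = −5%. $37,000 × 0.95 = $35,150.
$35,150 is within the $625,000 maximum.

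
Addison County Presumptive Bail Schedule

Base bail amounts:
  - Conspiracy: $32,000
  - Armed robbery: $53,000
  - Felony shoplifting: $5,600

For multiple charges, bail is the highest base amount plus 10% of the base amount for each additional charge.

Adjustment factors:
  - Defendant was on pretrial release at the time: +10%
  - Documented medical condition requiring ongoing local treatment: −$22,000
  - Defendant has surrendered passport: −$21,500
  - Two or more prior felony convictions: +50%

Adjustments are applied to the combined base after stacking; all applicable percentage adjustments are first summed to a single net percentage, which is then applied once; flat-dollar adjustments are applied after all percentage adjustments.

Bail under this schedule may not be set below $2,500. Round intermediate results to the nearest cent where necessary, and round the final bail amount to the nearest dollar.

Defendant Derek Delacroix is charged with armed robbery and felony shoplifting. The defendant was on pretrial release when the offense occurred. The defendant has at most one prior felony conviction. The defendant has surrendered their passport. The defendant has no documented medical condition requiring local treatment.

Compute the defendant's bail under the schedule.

Base amounts from the schedule: armed robbery $53,000; felony shoplifting $5,600.
Stacking rule: highest base plus 10% of each additional charge. Highest is armed robbery at $53,000. Additional: $5,600 × 10% = $560. Combined base = $53,000 + $560 = $53,560.
Defendant was on pretrial release at the time (+10%): $53,560 × 1.1 = $58,916.
Defendant has surrendered passport (−$21,500 flat): $58,916 − $21,500 = $37,416.
$37,416 is at or above the $2,500 minimum.

$37,416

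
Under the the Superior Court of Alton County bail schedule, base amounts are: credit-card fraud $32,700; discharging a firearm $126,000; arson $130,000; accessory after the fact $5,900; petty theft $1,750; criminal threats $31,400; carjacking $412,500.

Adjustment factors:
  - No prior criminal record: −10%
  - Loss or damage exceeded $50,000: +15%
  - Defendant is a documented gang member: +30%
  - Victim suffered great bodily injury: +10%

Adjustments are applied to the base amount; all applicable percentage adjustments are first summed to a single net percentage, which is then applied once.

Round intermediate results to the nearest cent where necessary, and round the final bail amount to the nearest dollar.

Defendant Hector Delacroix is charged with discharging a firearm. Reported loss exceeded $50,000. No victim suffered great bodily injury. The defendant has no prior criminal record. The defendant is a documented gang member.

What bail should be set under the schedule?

Base amounts from the schedule: discharging a firearm $126,000.
Single charge. Combined base = $126,000.
Net percentage adjustment: −10% +15% +30% = +35%. $126,000 × 1.35 = $170,100.

$170,100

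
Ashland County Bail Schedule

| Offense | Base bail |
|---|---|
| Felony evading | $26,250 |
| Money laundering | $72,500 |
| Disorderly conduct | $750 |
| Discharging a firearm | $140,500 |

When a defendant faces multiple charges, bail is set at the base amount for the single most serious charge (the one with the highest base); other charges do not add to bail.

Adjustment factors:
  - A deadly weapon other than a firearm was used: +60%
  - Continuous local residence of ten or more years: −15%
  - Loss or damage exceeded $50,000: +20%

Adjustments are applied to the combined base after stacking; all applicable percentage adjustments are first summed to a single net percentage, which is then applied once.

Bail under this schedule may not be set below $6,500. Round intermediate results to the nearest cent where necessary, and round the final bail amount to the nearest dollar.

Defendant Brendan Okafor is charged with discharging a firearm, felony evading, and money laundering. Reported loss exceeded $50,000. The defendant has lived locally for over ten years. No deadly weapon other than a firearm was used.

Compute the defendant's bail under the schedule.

$147,525

Base amounts from the schedule: discharging a firearm $140,500; felony evading $26,250; money laundering $72,500.
Stacking rule: use the highest base only. Highest is discharging a firearm at $140,500. Combined base = $140,500.
Net percentage adjustment: −15% +20% = +5%. $140,500 × 1.05 = $147,525.
$147,525 is at or above the $6,500 minimum.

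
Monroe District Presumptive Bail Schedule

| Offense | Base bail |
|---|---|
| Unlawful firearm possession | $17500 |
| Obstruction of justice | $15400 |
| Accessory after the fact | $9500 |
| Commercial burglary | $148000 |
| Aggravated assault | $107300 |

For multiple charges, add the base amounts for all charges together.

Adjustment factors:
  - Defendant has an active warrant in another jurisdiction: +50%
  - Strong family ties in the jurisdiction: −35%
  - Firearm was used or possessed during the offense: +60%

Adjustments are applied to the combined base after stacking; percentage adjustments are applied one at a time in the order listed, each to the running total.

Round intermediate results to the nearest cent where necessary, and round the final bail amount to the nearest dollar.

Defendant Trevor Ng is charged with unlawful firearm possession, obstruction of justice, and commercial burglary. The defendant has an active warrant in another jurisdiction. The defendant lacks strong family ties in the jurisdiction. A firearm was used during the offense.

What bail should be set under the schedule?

Base amounts from the schedule: unlawful firearm possession $17500; obstruction of justice $15400; commercial burglary $148000.
Stacking rule: sum of all bases. $17500 + $15400 + $148000 = $180900.
Defendant has an active warrant in another jurisdiction (+50%): $180900 × 1.5 = $271350.
Firearm was used or possessed during the offense (+60%): $271350 × 1.6 = $434160.

$434160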